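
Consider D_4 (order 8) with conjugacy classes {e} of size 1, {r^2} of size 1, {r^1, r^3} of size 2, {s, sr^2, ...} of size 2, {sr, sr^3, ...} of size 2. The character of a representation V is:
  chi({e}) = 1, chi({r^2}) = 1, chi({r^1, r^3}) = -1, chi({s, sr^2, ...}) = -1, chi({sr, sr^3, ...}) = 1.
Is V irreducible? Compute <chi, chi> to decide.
Irreducible: <chi, chi> = 1.

Derivation: <chi, chi> = (1/|G|) sum_C |C| * |chi(C)|^2 = (1/8)[1*|1|^2 + 1*|1|^2 + 2*|-1|^2 + 2*|-1|^2 + 2*|1|^2]
  = (1/8)[(1) + (1) + (2) + (2) + (2)] = 8/8 = 1.
A character is irreducible iff <chi, chi> = 1, so this representation is irreducible.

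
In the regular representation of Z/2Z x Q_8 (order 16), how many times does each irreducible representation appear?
Each irreducible V_i of dimension d_i appears with multiplicity d_i, i.e. rho_reg = (direct sum over all irreducibles V_i) d_i V_i. The irreducible dimensions for Z/2Z x Q_8 are 1, 1, 1, 1, 1, 1, 1, 1, 2, 2: 8 irreducibles of dimension 1, each with multiplicity 1; 2 irreducibles of dimension 2, each with multiplicity 2. Total dimension 8*1*1 + 2*2*2 = 16 = |G|.

Explanation: General theorem: in the regular representation of a finite group G, each irreducible appears with multiplicity equal to its dimension. Check: dim(rho_reg) = sum d_i^2 = 1 + 1 + 1 + 1 + 1 + 1 + 1 + 1 + 4 + 4 = 16 = |G|.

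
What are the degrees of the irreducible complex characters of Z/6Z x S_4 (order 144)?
Dimensions: 1, 1, 1, 1, 1, 1, 1, 1, 1, 1, 1, 1, 2, 2, 2, 2, 2, 2, 3, 3, 3, 3, 3, 3, 3, 3, 3, 3, 3, 3

Reasoning: There are 30 irreducibles (= number of conjugacy classes). Their dimensions d_i satisfy sum d_i^2 = |G| = 144: 1 + 1 + 1 + 1 + 1 + 1 + 1 + 1 + 1 + 1 + 1 + 1 + 4 + 4 + 4 + 4 + 4 + 4 + 9 + 9 + 9 + 9 + 9 + 9 + 9 + 9 + 9 + 9 + 9 + 9 = 144. (For the product with Z/6Z: each of the 6 1-dim characters of Z/6Z tensors with each irrep of S_4, giving 6 copies of each S_4-dimension.)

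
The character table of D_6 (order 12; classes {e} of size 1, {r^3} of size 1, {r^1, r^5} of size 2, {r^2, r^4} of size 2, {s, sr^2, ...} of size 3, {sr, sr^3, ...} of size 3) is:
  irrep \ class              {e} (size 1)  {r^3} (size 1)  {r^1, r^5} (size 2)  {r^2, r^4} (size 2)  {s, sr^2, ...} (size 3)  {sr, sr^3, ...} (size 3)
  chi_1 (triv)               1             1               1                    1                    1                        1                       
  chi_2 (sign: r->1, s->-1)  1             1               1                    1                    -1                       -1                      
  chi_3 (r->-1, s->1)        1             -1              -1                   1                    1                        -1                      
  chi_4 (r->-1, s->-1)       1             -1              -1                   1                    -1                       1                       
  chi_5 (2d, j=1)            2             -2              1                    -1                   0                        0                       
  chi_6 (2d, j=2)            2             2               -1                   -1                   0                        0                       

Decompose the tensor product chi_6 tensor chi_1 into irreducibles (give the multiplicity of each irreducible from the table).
chi_6 tensor chi_1 = chi_6 (all other irreducibles have multiplicity 0).

Proof sketch: The character of a tensor product is the pointwise product (chi_6 * chi_1)(C) = chi_6(C) * chi_1(C):
  {e}: (2)*(1), {r^3}: (2)*(1), {r^1, r^5}: (-1)*(1), {r^2, r^4}: (-1)*(1), {s, sr^2, ...}: (0)*(1), {sr, sr^3, ...}: (0)*(1)
so (chi_6 * chi_1) takes values
  {e} -> 2, {r^3} -> 2, {r^1, r^5} -> -1, {r^2, r^4} -> -1, {s, sr^2, ...} -> 0, {sr, sr^3, ...} -> 0.
Now take the inner product of this character with each irreducible chi from the table, <chi_6*chi_1, chi> = (1/12) sum_C |C| (chi_6*chi_1)(C) conj(chi(C)):
  <chi_6*chi_1, chi_1> = (1/12)[1*(2)*conj(1) + 1*(2)*conj(1) + 2*(-1)*conj(1) + 2*(-1)*conj(1) + 3*(0)*conj(1) + 3*(0)*conj(1)]
      = (1/12)[(2) + (2) + (-2) + (-2) + (0) + (0)] = 0/12 = 0
  <chi_6*chi_1, chi_2> = (1/12)[1*(2)*conj(1) + 1*(2)*conj(1) + 2*(-1)*conj(1) + 2*(-1)*conj(1) + 3*(0)*conj(-1) + 3*(0)*conj(-1)]
      = (1/12)[(2) + (2) + (-2) + (-2) + (0) + (0)] = 0/12 = 0
  <chi_6*chi_1, chi_3> = (1/12)[1*(2)*conj(1) + 1*(2)*conj(-1) + 2*(-1)*conj(-1) + 2*(-1)*conj(1) + 3*(0)*conj(1) + 3*(0)*conj(-1)]
      = (1/12)[(2) + (-2) + (2) + (-2) + (0) + (0)] = 0/12 = 0
  <chi_6*chi_1, chi_4> = (1/12)[1*(2)*conj(1) + 1*(2)*conj(-1) + 2*(-1)*conj(-1) + 2*(-1)*conj(1) + 3*(0)*conj(-1) + 3*(0)*conj(1)]
      = (1/12)[(2) + (-2) + (2) + (-2) + (0) + (0)] = 0/12 = 0
  <chi_6*chi_1, chi_5> = (1/12)[1*(2)*conj(2) + 1*(2)*conj(-2) + 2*(-1)*conj(1) + 2*(-1)*conj(-1) + 3*(0)*conj(0) + 3*(0)*conj(0)]
      = (1/12)[(4) + (-4) + (-2) + (2) + (0) + (0)] = 0/12 = 0
  <chi_6*chi_1, chi_6> = (1/12)[1*(2)*conj(2) + 1*(2)*conj(2) + 2*(-1)*conj(-1) + 2*(-1)*conj(-1) + 3*(0)*conj(0) + 3*(0)*conj(0)]
      = (1/12)[(4) + (4) + (2) + (2) + (0) + (0)] = 12/12 = 1
Hence the multiplicities are chi_6: 1. Dimension check: dim(chi_6)*dim(chi_1) = 2*1 = 2 and sum (mult * dim) = 1*2 = 2.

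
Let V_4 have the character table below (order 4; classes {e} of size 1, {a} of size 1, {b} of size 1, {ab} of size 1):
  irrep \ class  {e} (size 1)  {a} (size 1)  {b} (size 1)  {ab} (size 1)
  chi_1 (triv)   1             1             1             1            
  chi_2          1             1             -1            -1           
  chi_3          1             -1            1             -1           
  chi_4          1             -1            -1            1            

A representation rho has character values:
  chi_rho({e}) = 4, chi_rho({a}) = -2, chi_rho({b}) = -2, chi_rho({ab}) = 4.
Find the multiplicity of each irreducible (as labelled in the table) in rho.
Multiplicities: chi_1: 1, chi_2: 0, chi_3: 0, chi_4: 3.

Justification: Use <chi_rho, chi> = (1/|G|) sum_C |C| * chi_rho(C) * conj(chi(C)) with |G| = 4 for each irreducible chi in the table:
  <chi_rho, chi_1> = (1/4)[1*(4)*conj(1) + 1*(-2)*conj(1) + 1*(-2)*conj(1) + 1*(4)*conj(1)]
      = (1/4)[(4) + (-2) + (-2) + (4)] = 4/4 = 1
  <chi_rho, chi_2> = (1/4)[1*(4)*conj(1) + 1*(-2)*conj(1) + 1*(-2)*conj(-1) + 1*(4)*conj(-1)]
      = (1/4)[(4) + (-2) + (2) + (-4)] = 0/4 = 0
  <chi_rho, chi_3> = (1/4)[1*(4)*conj(1) + 1*(-2)*conj(-1) + 1*(-2)*conj(1) + 1*(4)*conj(-1)]
      = (1/4)[(4) + (2) + (-2) + (-4)] = 0/4 = 0
  <chi_rho, chi_4> = (1/4)[1*(4)*conj(1) + 1*(-2)*conj(-1) + 1*(-2)*conj(-1) + 1*(4)*conj(1)]
      = (1/4)[(4) + (2) + (2) + (4)] = 12/4 = 3
Dimension check: dim(rho) = sum (mult * dim) = 1*1 + 0*1 + 0*1 + 3*1 = 4 = chi_rho(e) = 4.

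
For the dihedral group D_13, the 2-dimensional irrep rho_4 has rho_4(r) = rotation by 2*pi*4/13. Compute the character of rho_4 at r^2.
chi_{rho_4}(r^2) = 2*cos(2*pi*4*2/13) = -2*cos(3*pi/13)

Working: rho_4(r^2) is rotation by angle 2*pi*4*2/13, whose trace is 2*cos(2*pi*4*2/13) = -2*cos(3*pi/13).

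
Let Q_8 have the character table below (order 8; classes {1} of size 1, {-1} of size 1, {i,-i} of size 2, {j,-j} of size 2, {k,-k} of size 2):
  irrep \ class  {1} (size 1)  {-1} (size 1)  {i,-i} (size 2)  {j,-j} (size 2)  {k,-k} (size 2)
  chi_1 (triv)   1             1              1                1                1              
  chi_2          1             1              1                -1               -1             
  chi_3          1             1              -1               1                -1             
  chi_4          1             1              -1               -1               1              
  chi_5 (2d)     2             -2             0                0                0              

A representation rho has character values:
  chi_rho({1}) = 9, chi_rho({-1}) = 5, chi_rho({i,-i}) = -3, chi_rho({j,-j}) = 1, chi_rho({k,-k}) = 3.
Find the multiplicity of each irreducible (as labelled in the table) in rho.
Multiplicities: chi_1: 2, chi_2: 0, chi_3: 2, chi_4: 3, chi_5: 1.

Justification: Use <chi_rho, chi> = (1/|G|) sum_C |C| * chi_rho(C) * conj(chi(C)) with |G| = 8 for each irreducible chi in the table:
  <chi_rho, chi_1> = (1/8)[1*(9)*conj(1) + 1*(5)*conj(1) + 2*(-3)*conj(1) + 2*(1)*conj(1) + 2*(3)*conj(1)]
      = (1/8)[(9) + (5) + (-6) + (2) + (6)] = 16/8 = 2
  <chi_rho, chi_2> = (1/8)[1*(9)*conj(1) + 1*(5)*conj(1) + 2*(-3)*conj(1) + 2*(1)*conj(-1) + 2*(3)*conj(-1)]
      = (1/8)[(9) + (5) + (-6) + (-2) + (-6)] = 0/8 = 0
  <chi_rho, chi_3> = (1/8)[1*(9)*conj(1) + 1*(5)*conj(1) + 2*(-3)*conj(-1) + 2*(1)*conj(1) + 2*(3)*conj(-1)]
      = (1/8)[(9) + (5) + (6) + (2) + (-6)] = 16/8 = 2
  <chi_rho, chi_4> = (1/8)[1*(9)*conj(1) + 1*(5)*conj(1) + 2*(-3)*conj(-1) + 2*(1)*conj(-1) + 2*(3)*conj(1)]
      = (1/8)[(9) + (5) + (6) + (-2) + (6)] = 24/8 = 3
  <chi_rho, chi_5> = (1/8)[1*(9)*conj(2) + 1*(5)*conj(-2) + 2*(-3)*conj(0) + 2*(1)*conj(0) + 2*(3)*conj(0)]
      = (1/8)[(18) + (-10) + (0) + (0) + (0)] = 8/8 = 1
Dimension check: dim(rho) = sum (mult * dim) = 2*1 + 0*1 + 2*1 + 3*1 + 1*2 = 9 = chi_rho(e) = 9.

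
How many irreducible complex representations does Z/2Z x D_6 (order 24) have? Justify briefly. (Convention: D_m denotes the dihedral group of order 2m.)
12

Working: The number of irreducible complex representations of a finite group equals its number of conjugacy classes. For a direct product, #classes(G x H) = #classes(G) * #classes(H). Z/2Z has 2 classes (abelian), D_6 has 6 classes, so 2 * 6 = 12, so Z/2Z x D_6 (order 24) has exactly 12 irreducible complex representations.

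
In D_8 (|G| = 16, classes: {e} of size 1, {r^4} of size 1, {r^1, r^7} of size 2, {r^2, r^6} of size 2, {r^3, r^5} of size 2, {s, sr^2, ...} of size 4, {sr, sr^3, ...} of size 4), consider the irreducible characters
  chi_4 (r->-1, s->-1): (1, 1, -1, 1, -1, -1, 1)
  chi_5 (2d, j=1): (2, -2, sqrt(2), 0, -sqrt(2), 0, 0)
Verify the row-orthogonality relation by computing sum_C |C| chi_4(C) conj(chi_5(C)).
Sum = 0; so <chi_4, chi_5> = 0 (distinct irreducibles are orthogonal).

Solution. Compute term by term over conjugacy classes (|C| * chi_4(C) * conj(chi_5(C))):
  1*(1)*conj(2) + 1*(1)*conj(-2) + 2*(-1)*conj(sqrt(2)) + 2*(1)*conj(0) + 2*(-1)*conj(-sqrt(2)) + 4*(-1)*conj(0) + 4*(1)*conj(0)
  = (2) + (-2) + (-2*sqrt(2)) + (0) + (2*sqrt(2)) + (0) + (0)
  = 0.
Dividing by |G| = 16 gives 0/16 = 0, matching the row-orthogonality relation <chi_4, chi_5> = [chi_4 = chi_5].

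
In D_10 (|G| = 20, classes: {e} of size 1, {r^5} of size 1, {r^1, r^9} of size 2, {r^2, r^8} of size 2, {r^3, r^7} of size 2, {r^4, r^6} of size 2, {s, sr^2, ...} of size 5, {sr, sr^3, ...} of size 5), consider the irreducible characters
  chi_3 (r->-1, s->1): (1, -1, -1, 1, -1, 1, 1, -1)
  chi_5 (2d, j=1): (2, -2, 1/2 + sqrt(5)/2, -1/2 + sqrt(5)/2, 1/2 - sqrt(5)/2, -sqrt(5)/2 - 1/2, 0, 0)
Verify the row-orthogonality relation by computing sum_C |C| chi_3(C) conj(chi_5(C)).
Sum = 0; so <chi_3, chi_5> = 0 (distinct irreducibles are orthogonal).

Details: Compute term by term over conjugacy classes (|C| * chi_3(C) * conj(chi_5(C))):
  1*(1)*conj(2) + 1*(-1)*conj(-2) + 2*(-1)*conj(1/2 + sqrt(5)/2) + 2*(1)*conj(-1/2 + sqrt(5)/2) + 2*(-1)*conj(1/2 - sqrt(5)/2) + 2*(1)*conj(-sqrt(5)/2 - 1/2) + 5*(1)*conj(0) + 5*(-1)*conj(0)
  = (2) + (2) + (-sqrt(5) - 1) + (-1 + sqrt(5)) + (-1 + sqrt(5)) + (-sqrt(5) - 1) + (0) + (0)
  = 0.
Dividing by |G| = 20 gives 0/20 = 0, matching the row-orthogonality relation <chi_3, chi_5> = [chi_3 = chi_5].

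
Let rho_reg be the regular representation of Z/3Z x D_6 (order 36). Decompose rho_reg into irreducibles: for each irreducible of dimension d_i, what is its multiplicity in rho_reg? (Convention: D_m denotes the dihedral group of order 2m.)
Each irreducible V_i of dimension d_i appears with multiplicity d_i, i.e. rho_reg = (direct sum over all irreducibles V_i) d_i V_i. The irreducible dimensions for Z/3Z x D_6 are 1, 1, 1, 1, 1, 1, 1, 1, 1, 1, 1, 1, 2, 2, 2, 2, 2, 2: 12 irreducibles of dimension 1, each with multiplicity 1; 6 irreducibles of dimension 2, each with multiplicity 2. Total dimension 12*1*1 + 6*2*2 = 36 = |G|.

Proof sketch: General theorem: in the regular representation of a finite group G, each irreducible appears with multiplicity equal to its dimension. Check: dim(rho_reg) = sum d_i^2 = 1 + 1 + 1 + 1 + 1 + 1 + 1 + 1 + 1 + 1 + 1 + 1 + 4 + 4 + 4 + 4 + 4 + 4 = 36 = |G|.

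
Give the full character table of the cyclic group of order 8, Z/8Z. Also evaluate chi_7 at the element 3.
Character table of Z/8Z (irreps indexed chi_0,...,chi_7 with chi_k(m) = zeta_8^(k*m), zeta_8 = exp(2*pi*i/8)):
  irrep \ class  {0} (size 1)  {1} (size 1)    {2} (size 1)  {3} (size 1)    {4} (size 1)  {5} (size 1)    {6} (size 1)  {7} (size 1)  
  chi_0          1             1               1             1               1             1               1             1             
  chi_1          1             exp(I*pi/4)     I             exp(3*I*pi/4)   -1            exp(-3*I*pi/4)  -I            exp(-I*pi/4)  
  chi_2          1             I               -1            -I              1             I               -1            -I            
  chi_3          1             exp(3*I*pi/4)   -I            exp(I*pi/4)     -1            exp(-I*pi/4)    I             exp(-3*I*pi/4)
  chi_4          1             -1              1             -1              1             -1              1             -1            
  chi_5          1             exp(-3*I*pi/4)  I             exp(-I*pi/4)    -1            exp(I*pi/4)     -I            exp(3*I*pi/4) 
  chi_6          1             -I              -1            I               1             -I              -1            I             
  chi_7          1             exp(-I*pi/4)    -I            exp(-3*I*pi/4)  -1            exp(3*I*pi/4)   I             exp(I*pi/4)   

Spot check: chi_7(3) = zeta_8^(7*3) = zeta_8^21 = exp(-3*I*pi/4).

Explanation: Z/8Z is abelian, so all 8 irreducible complex representations are 1-dimensional. They are given by chi_k(m) = zeta_8^(k*m) for k = 0,...,7. Row orthogonality: sum_m chi_k(m) conj(chi_l(m)) = 8 * [k = l].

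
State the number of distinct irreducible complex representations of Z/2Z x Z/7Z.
14

Derivation: The number of irreducible complex representations of a finite group equals its number of conjugacy classes. Z/2Z x Z/7Z is abelian of order 14, so every element is its own conjugacy class: 14 classes, so Z/2Z x Z/7Z (order 14) has exactly 14 irreducible complex representations.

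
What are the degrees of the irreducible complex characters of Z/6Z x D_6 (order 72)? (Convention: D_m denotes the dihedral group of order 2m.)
Dimensions: 1, 1, 1, 1, 1, 1, 1, 1, 1, 1, 1, 1, 1, 1, 1, 1, 1, 1, 1, 1, 1, 1, 1, 1, 2, 2, 2, 2, 2, 2, 2, 2, 2, 2, 2, 2

Solution. There are 36 irreducibles (= number of conjugacy classes). Their dimensions d_i satisfy sum d_i^2 = |G| = 72: 1 + 1 + 1 + 1 + 1 + 1 + 1 + 1 + 1 + 1 + 1 + 1 + 1 + 1 + 1 + 1 + 1 + 1 + 1 + 1 + 1 + 1 + 1 + 1 + 4 + 4 + 4 + 4 + 4 + 4 + 4 + 4 + 4 + 4 + 4 + 4 = 72. (For the product with Z/6Z: each of the 6 1-dim characters of Z/6Z tensors with each irrep of D_6, giving 6 copies of each D_6-dimension.)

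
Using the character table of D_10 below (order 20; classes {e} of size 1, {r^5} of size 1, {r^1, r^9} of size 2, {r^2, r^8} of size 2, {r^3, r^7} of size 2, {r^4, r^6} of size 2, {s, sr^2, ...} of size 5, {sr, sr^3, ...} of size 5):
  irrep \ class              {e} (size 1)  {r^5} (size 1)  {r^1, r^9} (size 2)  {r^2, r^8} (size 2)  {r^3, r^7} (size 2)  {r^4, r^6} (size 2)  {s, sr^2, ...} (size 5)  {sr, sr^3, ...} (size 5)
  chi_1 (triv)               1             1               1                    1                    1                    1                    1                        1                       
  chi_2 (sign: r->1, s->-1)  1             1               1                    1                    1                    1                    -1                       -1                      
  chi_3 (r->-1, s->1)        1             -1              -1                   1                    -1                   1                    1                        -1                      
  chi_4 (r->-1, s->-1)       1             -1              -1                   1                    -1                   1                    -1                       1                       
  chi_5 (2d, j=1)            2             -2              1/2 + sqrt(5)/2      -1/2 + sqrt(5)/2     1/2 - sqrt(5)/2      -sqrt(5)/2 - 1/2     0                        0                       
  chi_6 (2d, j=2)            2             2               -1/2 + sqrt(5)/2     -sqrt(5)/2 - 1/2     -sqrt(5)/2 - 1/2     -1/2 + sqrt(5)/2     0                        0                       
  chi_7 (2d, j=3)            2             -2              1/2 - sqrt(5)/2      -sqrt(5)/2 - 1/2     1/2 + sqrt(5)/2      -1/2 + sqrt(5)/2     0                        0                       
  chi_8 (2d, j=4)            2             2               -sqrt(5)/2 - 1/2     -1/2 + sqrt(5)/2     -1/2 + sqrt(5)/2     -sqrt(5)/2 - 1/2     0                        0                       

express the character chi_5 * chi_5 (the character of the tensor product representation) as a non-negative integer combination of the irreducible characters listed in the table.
chi_5 tensor chi_5 = chi_1 + chi_2 + chi_6 (all other irreducibles have multiplicity 0).

Derivation: The character of a tensor product is the pointwise product (chi_5 * chi_5)(C) = chi_5(C) * chi_5(C):
  {e}: (2)*(2), {r^5}: (-2)*(-2), {r^1, r^9}: (1/2 + sqrt(5)/2)*(1/2 + sqrt(5)/2), {r^2, r^8}: (-1/2 + sqrt(5)/2)*(-1/2 + sqrt(5)/2), {r^3, r^7}: (1/2 - sqrt(5)/2)*(1/2 - sqrt(5)/2), {r^4, r^6}: (-sqrt(5)/2 - 1/2)*(-sqrt(5)/2 - 1/2), {s, sr^2, ...}: (0)*(0), {sr, sr^3, ...}: (0)*(0)
so (chi_5 * chi_5) takes values
  {e} -> 4, {r^5} -> 4, {r^1, r^9} -> sqrt(5)/2 + 3/2, {r^2, r^8} -> 3/2 - sqrt(5)/2, {r^3, r^7} -> 3/2 - sqrt(5)/2, {r^4, r^6} -> sqrt(5)/2 + 3/2, {s, sr^2, ...} -> 0, {sr, sr^3, ...} -> 0.
Now take the inner product of this character with each irreducible chi from the table, <chi_5*chi_5, chi> = (1/20) sum_C |C| (chi_5*chi_5)(C) conj(chi(C)):
  <chi_5*chi_5, chi_1> = (1/20)[1*(4)*conj(1) + 1*(4)*conj(1) + 2*(sqrt(5)/2 + 3/2)*conj(1) + 2*(3/2 - sqrt(5)/2)*conj(1) + 2*(3/2 - sqrt(5)/2)*conj(1) + 2*(sqrt(5)/2 + 3/2)*conj(1) + 5*(0)*conj(1) + 5*(0)*conj(1)]
      = (1/20)[(4) + (4) + (sqrt(5) + 3) + (3 - sqrt(5)) + (3 - sqrt(5)) + (sqrt(5) + 3) + (0) + (0)] = 20/20 = 1
  <chi_5*chi_5, chi_2> = (1/20)[1*(4)*conj(1) + 1*(4)*conj(1) + 2*(sqrt(5)/2 + 3/2)*conj(1) + 2*(3/2 - sqrt(5)/2)*conj(1) + 2*(3/2 - sqrt(5)/2)*conj(1) + 2*(sqrt(5)/2 + 3/2)*conj(1) + 5*(0)*conj(-1) + 5*(0)*conj(-1)]
      = (1/20)[(4) + (4) + (sqrt(5) + 3) + (3 - sqrt(5)) + (3 - sqrt(5)) + (sqrt(5) + 3) + (0) + (0)] = 20/20 = 1
  <chi_5*chi_5, chi_3> = (1/20)[1*(4)*conj(1) + 1*(4)*conj(-1) + 2*(sqrt(5)/2 + 3/2)*conj(-1) + 2*(3/2 - sqrt(5)/2)*conj(1) + 2*(3/2 - sqrt(5)/2)*conj(-1) + 2*(sqrt(5)/2 + 3/2)*conj(1) + 5*(0)*conj(1) + 5*(0)*conj(-1)]
      = (1/20)[(4) + (-4) + (-3 - sqrt(5)) + (3 - sqrt(5)) + (-3 + sqrt(5)) + (sqrt(5) + 3) + (0) + (0)] = 0/20 = 0
  <chi_5*chi_5, chi_4> = (1/20)[1*(4)*conj(1) + 1*(4)*conj(-1) + 2*(sqrt(5)/2 + 3/2)*conj(-1) + 2*(3/2 - sqrt(5)/2)*conj(1) + 2*(3/2 - sqrt(5)/2)*conj(-1) + 2*(sqrt(5)/2 + 3/2)*conj(1) + 5*(0)*conj(-1) + 5*(0)*conj(1)]
      = (1/20)[(4) + (-4) + (-3 - sqrt(5)) + (3 - sqrt(5)) + (-3 + sqrt(5)) + (sqrt(5) + 3) + (0) + (0)] = 0/20 = 0
  <chi_5*chi_5, chi_5> = (1/20)[1*(4)*conj(2) + 1*(4)*conj(-2) + 2*(sqrt(5)/2 + 3/2)*conj(1/2 + sqrt(5)/2) + 2*(3/2 - sqrt(5)/2)*conj(-1/2 + sqrt(5)/2) + 2*(3/2 - sqrt(5)/2)*conj(1/2 - sqrt(5)/2) + 2*(sqrt(5)/2 + 3/2)*conj(-sqrt(5)/2 - 1/2) + 5*(0)*conj(0) + 5*(0)*conj(0)]
      = (1/20)[(8) + (-8) + (4 + 2*sqrt(5)) + (-4 + 2*sqrt(5)) + (4 - 2*sqrt(5)) + (-2*sqrt(5) - 4) + (0) + (0)] = 0/20 = 0
  <chi_5*chi_5, chi_6> = (1/20)[1*(4)*conj(2) + 1*(4)*conj(2) + 2*(sqrt(5)/2 + 3/2)*conj(-1/2 + sqrt(5)/2) + 2*(3/2 - sqrt(5)/2)*conj(-sqrt(5)/2 - 1/2) + 2*(3/2 - sqrt(5)/2)*conj(-sqrt(5)/2 - 1/2) + 2*(sqrt(5)/2 + 3/2)*conj(-1/2 + sqrt(5)/2) + 5*(0)*conj(0) + 5*(0)*conj(0)]
      = (1/20)[(8) + (8) + (1 + sqrt(5)) + (1 - sqrt(5)) + (1 - sqrt(5)) + (1 + sqrt(5)) + (0) + (0)] = 20/20 = 1
  <chi_5*chi_5, chi_7> = (1/20)[1*(4)*conj(2) + 1*(4)*conj(-2) + 2*(sqrt(5)/2 + 3/2)*conj(1/2 - sqrt(5)/2) + 2*(3/2 - sqrt(5)/2)*conj(-sqrt(5)/2 - 1/2) + 2*(3/2 - sqrt(5)/2)*conj(1/2 + sqrt(5)/2) + 2*(sqrt(5)/2 + 3/2)*conj(-1/2 + sqrt(5)/2) + 5*(0)*conj(0) + 5*(0)*conj(0)]
      = (1/20)[(8) + (-8) + (-sqrt(5) - 1) + (1 - sqrt(5)) + (-1 + sqrt(5)) + (1 + sqrt(5)) + (0) + (0)] = 0/20 = 0
  <chi_5*chi_5, chi_8> = (1/20)[1*(4)*conj(2) + 1*(4)*conj(2) + 2*(sqrt(5)/2 + 3/2)*conj(-sqrt(5)/2 - 1/2) + 2*(3/2 - sqrt(5)/2)*conj(-1/2 + sqrt(5)/2) + 2*(3/2 - sqrt(5)/2)*conj(-1/2 + sqrt(5)/2) + 2*(sqrt(5)/2 + 3/2)*conj(-sqrt(5)/2 - 1/2) + 5*(0)*conj(0) + 5*(0)*conj(0)]
      = (1/20)[(8) + (8) + (-2*sqrt(5) - 4) + (-4 + 2*sqrt(5)) + (-4 + 2*sqrt(5)) + (-2*sqrt(5) - 4) + (0) + (0)] = 0/20 = 0
Hence the multiplicities are chi_1: 1, chi_2: 1, chi_6: 1. Dimension check: dim(chi_5)*dim(chi_5) = 2*2 = 4 and sum (mult * dim) = 1*1 + 1*1 + 1*2 = 4.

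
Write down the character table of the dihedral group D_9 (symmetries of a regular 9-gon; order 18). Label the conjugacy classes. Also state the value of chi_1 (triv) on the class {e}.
Conjugacy classes: {e} of size 1, {r^1, r^8} of size 2, {r^2, r^7} of size 2, {r^3, r^6} of size 2, {r^4, r^5} of size 2, {s, sr, ..., sr^8} of size 9.
Character table:
  irrep \ class              {e} (size 1)  {r^1, r^8} (size 2)  {r^2, r^7} (size 2)  {r^3, r^6} (size 2)  {r^4, r^5} (size 2)  {s, sr, ..., sr^8} (size 9)
  chi_1 (triv)               1             1                    1                    1                    1                    1                          
  chi_2 (sign: r->1, s->-1)  1             1                    1                    1                    1                    -1                         
  chi_3 (2d, j=1)            2             2*cos(2*pi/9)        2*cos(4*pi/9)        -1                   -2*cos(pi/9)         0                          
  chi_4 (2d, j=2)            2             2*cos(4*pi/9)        -2*cos(pi/9)         -1                   2*cos(2*pi/9)        0                          
  chi_5 (2d, j=3)            2             -1                   -1                   2                    -1                   0                          
  chi_6 (2d, j=4)            2             -2*cos(pi/9)         2*cos(2*pi/9)        -1                   2*cos(4*pi/9)        0                          

Spot check: chi_1 (triv) on {e} = 1.

Proof sketch: D_9 has order 2*9 = 18 with 6 conjugacy classes, hence 6 irreducibles. Sum of squared dims 1 + 1 + 4 + 4 + 4 + 4 = 18 = |G|. Linear characters come from the abelianisation; the 2-dimensional irreps have character r^k -> 2*cos(2*pi*j*k/9), reflections -> 0.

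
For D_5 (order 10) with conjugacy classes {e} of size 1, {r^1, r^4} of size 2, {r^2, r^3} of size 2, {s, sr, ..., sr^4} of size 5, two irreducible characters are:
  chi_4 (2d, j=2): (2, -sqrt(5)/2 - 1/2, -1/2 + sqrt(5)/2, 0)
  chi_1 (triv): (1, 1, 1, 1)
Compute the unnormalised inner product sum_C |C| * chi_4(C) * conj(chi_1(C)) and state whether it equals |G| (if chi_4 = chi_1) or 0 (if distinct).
Sum = 0; so <chi_4, chi_1> = 0 (distinct irreducibles are orthogonal).

Explanation: Compute term by term over conjugacy classes (|C| * chi_4(C) * conj(chi_1(C))):
  1*(2)*conj(1) + 2*(-sqrt(5)/2 - 1/2)*conj(1) + 2*(-1/2 + sqrt(5)/2)*conj(1) + 5*(0)*conj(1)
  = (2) + (-sqrt(5) - 1) + (-1 + sqrt(5)) + (0)
  = 0.
Dividing by |G| = 10 gives 0/10 = 0, matching the row-orthogonality relation <chi_4, chi_1> = [chi_4 = chi_1].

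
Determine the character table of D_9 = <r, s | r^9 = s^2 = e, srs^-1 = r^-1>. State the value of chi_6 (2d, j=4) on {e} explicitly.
Conjugacy classes: {e} of size 1, {r^1, r^8} of size 2, {r^2, r^7} of size 2, {r^3, r^6} of size 2, {r^4, r^5} of size 2, {s, sr, ..., sr^8} of size 9.
Character table:
  irrep \ class              {e} (size 1)  {r^1, r^8} (size 2)  {r^2, r^7} (size 2)  {r^3, r^6} (size 2)  {r^4, r^5} (size 2)  {s, sr, ..., sr^8} (size 9)
  chi_1 (triv)               1             1                    1                    1                    1                    1                          
  chi_2 (sign: r->1, s->-1)  1             1                    1                    1                    1                    -1                         
  chi_3 (2d, j=1)            2             2*cos(2*pi/9)        2*cos(4*pi/9)        -1                   -2*cos(pi/9)         0                          
  chi_4 (2d, j=2)            2             2*cos(4*pi/9)        -2*cos(pi/9)         -1                   2*cos(2*pi/9)        0                          
  chi_5 (2d, j=3)            2             -1                   -1                   2                    -1                   0                          
  chi_6 (2d, j=4)            2             -2*cos(pi/9)         2*cos(2*pi/9)        -1                   2*cos(4*pi/9)        0                          

Spot check: chi_6 (2d, j=4) on {e} = 2.

Proof sketch: D_9 has order 2*9 = 18 with 6 conjugacy classes, hence 6 irreducibles. Sum of squared dims 1 + 1 + 4 + 4 + 4 + 4 = 18 = |G|. Linear characters come from the abelianisation; the 2-dimensional irreps have character r^k -> 2*cos(2*pi*j*k/9), reflections -> 0.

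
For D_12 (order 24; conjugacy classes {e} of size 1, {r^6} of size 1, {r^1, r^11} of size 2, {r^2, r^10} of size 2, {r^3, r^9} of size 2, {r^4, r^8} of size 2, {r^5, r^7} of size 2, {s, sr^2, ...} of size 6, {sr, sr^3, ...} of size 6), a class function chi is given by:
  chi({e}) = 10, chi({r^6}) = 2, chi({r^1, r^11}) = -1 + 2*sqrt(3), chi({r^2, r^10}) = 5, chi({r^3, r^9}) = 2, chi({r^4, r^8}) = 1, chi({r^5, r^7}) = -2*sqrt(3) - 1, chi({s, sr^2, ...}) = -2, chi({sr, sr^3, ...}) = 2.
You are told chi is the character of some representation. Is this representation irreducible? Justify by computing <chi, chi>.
Not irreducible (reducible): <chi, chi> = 11 > 1.

Solution. <chi, chi> = (1/|G|) sum_C |C| * |chi(C)|^2 = (1/24)[1*|10|^2 + 1*|2|^2 + 2*|-1 + 2*sqrt(3)|^2 + 2*|5|^2 + 2*|2|^2 + 2*|1|^2 + 2*|-2*sqrt(3) - 1|^2 + 6*|-2|^2 + 6*|2|^2]
  = (1/24)[(100) + (4) + (26 - 8*sqrt(3)) + (50) + (8) + (2) + (8*sqrt(3) + 26) + (24) + (24)] = 264/24 = 11.
A character is irreducible iff <chi, chi> = 1, so this representation is reducible.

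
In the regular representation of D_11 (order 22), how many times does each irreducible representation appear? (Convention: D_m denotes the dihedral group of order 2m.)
Each irreducible V_i of dimension d_i appears with multiplicity d_i, i.e. rho_reg = (direct sum over all irreducibles V_i) d_i V_i. The irreducible dimensions for D_11 are 1, 1, 2, 2, 2, 2, 2: 2 irreducibles of dimension 1, each with multiplicity 1; 5 irreducibles of dimension 2, each with multiplicity 2. Total dimension 2*1*1 + 5*2*2 = 22 = |G|.

Justification: General theorem: in the regular representation of a finite group G, each irreducible appears with multiplicity equal to its dimension. Check: dim(rho_reg) = sum d_i^2 = 1 + 1 + 4 + 4 + 4 + 4 + 4 = 22 = |G|.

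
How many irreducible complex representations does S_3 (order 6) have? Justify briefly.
3

Argument: The number of irreducible complex representations of a finite group equals its number of conjugacy classes. Conjugacy classes in S_3 correspond to cycle types, i.e. partitions of 3; there are p(3) = 3 of them, so S_3 (order 6) has exactly 3 irreducible complex representations.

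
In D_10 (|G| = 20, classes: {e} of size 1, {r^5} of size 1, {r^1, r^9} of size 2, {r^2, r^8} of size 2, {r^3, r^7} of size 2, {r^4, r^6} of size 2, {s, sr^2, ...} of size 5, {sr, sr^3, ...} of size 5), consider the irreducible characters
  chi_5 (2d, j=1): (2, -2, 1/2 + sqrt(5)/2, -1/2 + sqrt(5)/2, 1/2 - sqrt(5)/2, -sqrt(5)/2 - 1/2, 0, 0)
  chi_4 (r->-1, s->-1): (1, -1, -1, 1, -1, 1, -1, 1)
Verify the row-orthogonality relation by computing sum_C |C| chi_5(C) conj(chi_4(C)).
Sum = 0; so <chi_5, chi_4> = 0 (distinct irreducibles are orthogonal).

Compute term by term over conjugacy classes (|C| * chi_5(C) * conj(chi_4(C))):
  1*(2)*conj(1) + 1*(-2)*conj(-1) + 2*(1/2 + sqrt(5)/2)*conj(-1) + 2*(-1/2 + sqrt(5)/2)*conj(1) + 2*(1/2 - sqrt(5)/2)*conj(-1) + 2*(-sqrt(5)/2 - 1/2)*conj(1) + 5*(0)*conj(-1) + 5*(0)*conj(1)
  = (2) + (2) + (-sqrt(5) - 1) + (-1 + sqrt(5)) + (-1 + sqrt(5)) + (-sqrt(5) - 1) + (0) + (0)
  = 0.
Dividing by |G| = 20 gives 0/20 = 0, matching the row-orthogonality relation <chi_5, chi_4> = [chi_5 = chi_4].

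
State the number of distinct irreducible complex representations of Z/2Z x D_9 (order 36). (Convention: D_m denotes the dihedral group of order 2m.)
12

Working: The number of irreducible complex representations of a finite group equals its number of conjugacy classes. For a direct product, #classes(G x H) = #classes(G) * #classes(H). Z/2Z has 2 classes (abelian), D_9 has 6 classes, so 2 * 6 = 12, so Z/2Z x D_9 (order 36) has exactly 12 irreducible complex representations.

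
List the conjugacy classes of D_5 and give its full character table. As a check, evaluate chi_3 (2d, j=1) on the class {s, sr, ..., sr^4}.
Conjugacy classes: {e} of size 1, {r^1, r^4} of size 2, {r^2, r^3} of size 2, {s, sr, ..., sr^4} of size 5.
Character table:
  irrep \ class              {e} (size 1)  {r^1, r^4} (size 2)  {r^2, r^3} (size 2)  {s, sr, ..., sr^4} (size 5)
  chi_1 (triv)               1             1                    1                    1                          
  chi_2 (sign: r->1, s->-1)  1             1                    1                    -1                         
  chi_3 (2d, j=1)            2             -1/2 + sqrt(5)/2     -sqrt(5)/2 - 1/2     0                          
  chi_4 (2d, j=2)            2             -sqrt(5)/2 - 1/2     -1/2 + sqrt(5)/2     0                          

Spot check: chi_3 (2d, j=1) on {s, sr, ..., sr^4} = 0.

Justification: D_5 has order 2*5 = 10 with 4 conjugacy classes, hence 4 irreducibles. Sum of squared dims 1 + 1 + 4 + 4 = 10 = |G|. Linear characters come from the abelianisation; the 2-dimensional irreps have character r^k -> 2*cos(2*pi*j*k/5), reflections -> 0.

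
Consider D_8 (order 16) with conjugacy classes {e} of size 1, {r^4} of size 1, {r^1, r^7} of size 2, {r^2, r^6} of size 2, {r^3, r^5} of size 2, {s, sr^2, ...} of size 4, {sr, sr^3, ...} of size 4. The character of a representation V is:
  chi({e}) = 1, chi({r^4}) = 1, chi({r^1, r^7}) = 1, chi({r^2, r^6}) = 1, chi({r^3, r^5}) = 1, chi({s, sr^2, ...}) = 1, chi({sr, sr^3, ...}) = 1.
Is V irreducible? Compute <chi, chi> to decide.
Irreducible: <chi, chi> = 1.

Reasoning: <chi, chi> = (1/|G|) sum_C |C| * |chi(C)|^2 = (1/16)[1*|1|^2 + 1*|1|^2 + 2*|1|^2 + 2*|1|^2 + 2*|1|^2 + 4*|1|^2 + 4*|1|^2]
  = (1/16)[(1) + (1) + (2) + (2) + (2) + (4) + (4)] = 16/16 = 1.
A character is irreducible iff <chi, chi> = 1, so this representation is irreducible.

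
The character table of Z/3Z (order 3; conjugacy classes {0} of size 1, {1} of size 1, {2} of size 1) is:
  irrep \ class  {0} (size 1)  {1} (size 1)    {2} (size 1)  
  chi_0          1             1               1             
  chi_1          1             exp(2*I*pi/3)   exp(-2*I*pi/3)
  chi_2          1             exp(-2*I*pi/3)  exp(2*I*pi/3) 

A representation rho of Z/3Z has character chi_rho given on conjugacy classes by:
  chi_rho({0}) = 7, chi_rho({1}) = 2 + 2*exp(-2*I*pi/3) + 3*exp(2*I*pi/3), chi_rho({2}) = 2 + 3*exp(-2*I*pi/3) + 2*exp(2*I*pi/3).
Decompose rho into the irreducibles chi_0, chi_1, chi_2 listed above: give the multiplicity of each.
Multiplicities: chi_0: 2, chi_1: 3, chi_2: 2.

Why: Use <chi_rho, chi> = (1/|G|) sum_C |C| * chi_rho(C) * conj(chi(C)) with |G| = 3 for each irreducible chi in the table:
  <chi_rho, chi_0> = (1/3)[1*(7)*conj(1) + 1*(2 + 2*exp(-2*I*pi/3) + 3*exp(2*I*pi/3))*conj(1) + 1*(2 + 3*exp(-2*I*pi/3) + 2*exp(2*I*pi/3))*conj(1)]
      = (1/3)[(7) + (2 + 2*exp(-2*I*pi/3) + 3*exp(2*I*pi/3)) + (2 + 3*exp(-2*I*pi/3) + 2*exp(2*I*pi/3))] = 6/3 = 2
  <chi_rho, chi_1> = (1/3)[1*(7)*conj(1) + 1*(2 + 2*exp(-2*I*pi/3) + 3*exp(2*I*pi/3))*conj(exp(2*I*pi/3)) + 1*(2 + 3*exp(-2*I*pi/3) + 2*exp(2*I*pi/3))*conj(exp(-2*I*pi/3))]
      = (1/3)[(7) + (1) + (1)] = 9/3 = 3
  <chi_rho, chi_2> = (1/3)[1*(7)*conj(1) + 1*(2 + 2*exp(-2*I*pi/3) + 3*exp(2*I*pi/3))*conj(exp(-2*I*pi/3)) + 1*(2 + 3*exp(-2*I*pi/3) + 2*exp(2*I*pi/3))*conj(exp(2*I*pi/3))]
      = (1/3)[(7) + (2 + 3*exp(-2*I*pi/3) + 2*exp(2*I*pi/3)) + (2 + 2*exp(-2*I*pi/3) + 3*exp(2*I*pi/3))] = 6/3 = 2
(Exp terms are combined using exp(i*s)*conj(exp(i*t)) = exp(i*(s-t)), and sums of them are collapsed using the identity that for every m > 1 the m distinct m-th roots of unity sum to 0, e.g. 1 + exp(2*I*pi/3) + exp(-2*I*pi/3) = 0.)
Dimension check: dim(rho) = sum (mult * dim) = 2*1 + 3*1 + 2*1 = 7 = chi_rho(e) = 7.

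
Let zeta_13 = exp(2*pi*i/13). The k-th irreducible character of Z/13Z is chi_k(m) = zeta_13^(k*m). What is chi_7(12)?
chi_7(12) = zeta_13^84 = exp(12*I*pi/13)

Working: chi_7(12) = zeta_13^(7*12) = zeta_13^84. Since zeta_13^13 = 1, this equals zeta_13^6 = exp(2*pi*i*6/13) = exp(12*I*pi/13).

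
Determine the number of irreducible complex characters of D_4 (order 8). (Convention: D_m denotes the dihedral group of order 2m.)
5

Explanation: The number of irreducible complex representations of a finite group equals its number of conjugacy classes. D_4 has 5 conjugacy classes (n/2 + 3 for n even), so D_4 (order 8) has exactly 5 irreducible complex representations.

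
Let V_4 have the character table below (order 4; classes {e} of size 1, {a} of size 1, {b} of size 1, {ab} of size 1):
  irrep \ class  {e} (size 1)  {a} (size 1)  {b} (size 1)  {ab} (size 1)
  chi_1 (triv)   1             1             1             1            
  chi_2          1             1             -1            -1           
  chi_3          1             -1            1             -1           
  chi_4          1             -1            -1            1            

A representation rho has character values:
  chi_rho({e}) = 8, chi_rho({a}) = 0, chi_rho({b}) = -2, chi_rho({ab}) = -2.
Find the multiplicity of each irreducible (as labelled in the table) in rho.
Multiplicities: chi_1: 1, chi_2: 3, chi_3: 2, chi_4: 2.

Details: Use <chi_rho, chi> = (1/|G|) sum_C |C| * chi_rho(C) * conj(chi(C)) with |G| = 4 for each irreducible chi in the table:
  <chi_rho, chi_1> = (1/4)[1*(8)*conj(1) + 1*(0)*conj(1) + 1*(-2)*conj(1) + 1*(-2)*conj(1)]
      = (1/4)[(8) + (0) + (-2) + (-2)] = 4/4 = 1
  <chi_rho, chi_2> = (1/4)[1*(8)*conj(1) + 1*(0)*conj(1) + 1*(-2)*conj(-1) + 1*(-2)*conj(-1)]
      = (1/4)[(8) + (0) + (2) + (2)] = 12/4 = 3
  <chi_rho, chi_3> = (1/4)[1*(8)*conj(1) + 1*(0)*conj(-1) + 1*(-2)*conj(1) + 1*(-2)*conj(-1)]
      = (1/4)[(8) + (0) + (-2) + (2)] = 8/4 = 2
  <chi_rho, chi_4> = (1/4)[1*(8)*conj(1) + 1*(0)*conj(-1) + 1*(-2)*conj(-1) + 1*(-2)*conj(1)]
      = (1/4)[(8) + (0) + (2) + (-2)] = 8/4 = 2
Dimension check: dim(rho) = sum (mult * dim) = 1*1 + 3*1 + 2*1 + 2*1 = 8 = chi_rho(e) = 8.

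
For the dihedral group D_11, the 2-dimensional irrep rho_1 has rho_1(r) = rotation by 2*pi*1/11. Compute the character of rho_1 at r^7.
chi_{rho_1}(r^7) = 2*cos(2*pi*1*7/11) = -2*cos(3*pi/11)

Reasoning: rho_1(r^7) is rotation by angle 2*pi*1*7/11, whose trace is 2*cos(2*pi*1*7/11) = -2*cos(3*pi/11).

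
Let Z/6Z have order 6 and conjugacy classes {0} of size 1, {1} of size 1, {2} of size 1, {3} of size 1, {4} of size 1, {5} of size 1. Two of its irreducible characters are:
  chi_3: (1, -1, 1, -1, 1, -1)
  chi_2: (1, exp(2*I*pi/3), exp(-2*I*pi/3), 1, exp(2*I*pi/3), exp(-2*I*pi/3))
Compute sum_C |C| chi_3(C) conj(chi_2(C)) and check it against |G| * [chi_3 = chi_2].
Sum = 0; so <chi_3, chi_2> = 0 (distinct irreducibles are orthogonal).

Proof sketch: Compute term by term over conjugacy classes (|C| * chi_3(C) * conj(chi_2(C))):
  1*(1)*conj(1) + 1*(-1)*conj(exp(2*I*pi/3)) + 1*(1)*conj(exp(-2*I*pi/3)) + 1*(-1)*conj(1) + 1*(1)*conj(exp(2*I*pi/3)) + 1*(-1)*conj(exp(-2*I*pi/3))
  = (1) + (-exp(-2*I*pi/3)) + (exp(2*I*pi/3)) + (-1) + (exp(-2*I*pi/3)) + (-exp(2*I*pi/3))
  = 0.
(Exp terms are combined using exp(i*s)*conj(exp(i*t)) = exp(i*(s-t)), and sums of them are collapsed using the identity that for every m > 1 the m distinct m-th roots of unity sum to 0, e.g. 1 + exp(2*I*pi/3) + exp(-2*I*pi/3) = 0.)
Dividing by |G| = 6 gives 0/6 = 0, matching the row-orthogonality relation <chi_3, chi_2> = [chi_3 = chi_2].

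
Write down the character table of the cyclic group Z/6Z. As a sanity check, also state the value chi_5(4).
Character table of Z/6Z (irreps indexed chi_0,...,chi_5 with chi_k(m) = zeta_6^(k*m), zeta_6 = exp(2*pi*i/6)):
  irrep \ class  {0} (size 1)  {1} (size 1)    {2} (size 1)    {3} (size 1)  {4} (size 1)    {5} (size 1)  
  chi_0          1             1               1               1             1               1             
  chi_1          1             exp(I*pi/3)     exp(2*I*pi/3)   -1            exp(-2*I*pi/3)  exp(-I*pi/3)  
  chi_2          1             exp(2*I*pi/3)   exp(-2*I*pi/3)  1             exp(2*I*pi/3)   exp(-2*I*pi/3)
  chi_3          1             -1              1               -1            1               -1            
  chi_4          1             exp(-2*I*pi/3)  exp(2*I*pi/3)   1             exp(-2*I*pi/3)  exp(2*I*pi/3) 
  chi_5          1             exp(-I*pi/3)    exp(-2*I*pi/3)  -1            exp(2*I*pi/3)   exp(I*pi/3)   

Spot check: chi_5(4) = zeta_6^(5*4) = zeta_6^20 = exp(2*I*pi/3).

Argument: Z/6Z is abelian, so all 6 irreducible complex representations are 1-dimensional. They are given by chi_k(m) = zeta_6^(k*m) for k = 0,...,5. Row orthogonality: sum_m chi_k(m) conj(chi_l(m)) = 6 * [k = l].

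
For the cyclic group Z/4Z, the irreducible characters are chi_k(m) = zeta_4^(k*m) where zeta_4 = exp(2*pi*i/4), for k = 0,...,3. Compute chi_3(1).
chi_3(1) = zeta_4^3 = -I

chi_3(1) = zeta_4^(3*1) = zeta_4^3. Since zeta_4^4 = 1, this equals zeta_4^3 = exp(2*pi*i*3/4) = -I.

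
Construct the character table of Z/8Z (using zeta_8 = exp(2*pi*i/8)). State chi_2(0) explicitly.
Character table of Z/8Z (irreps indexed chi_0,...,chi_7 with chi_k(m) = zeta_8^(k*m), zeta_8 = exp(2*pi*i/8)):
  irrep \ class  {0} (size 1)  {1} (size 1)    {2} (size 1)  {3} (size 1)    {4} (size 1)  {5} (size 1)    {6} (size 1)  {7} (size 1)  
  chi_0          1             1               1             1               1             1               1             1             
  chi_1          1             exp(I*pi/4)     I             exp(3*I*pi/4)   -1            exp(-3*I*pi/4)  -I            exp(-I*pi/4)  
  chi_2          1             I               -1            -I              1             I               -1            -I            
  chi_3          1             exp(3*I*pi/4)   -I            exp(I*pi/4)     -1            exp(-I*pi/4)    I             exp(-3*I*pi/4)
  chi_4          1             -1              1             -1              1             -1              1             -1            
  chi_5          1             exp(-3*I*pi/4)  I             exp(-I*pi/4)    -1            exp(I*pi/4)     -I            exp(3*I*pi/4) 
  chi_6          1             -I              -1            I               1             -I              -1            I             
  chi_7          1             exp(-I*pi/4)    -I            exp(-3*I*pi/4)  -1            exp(3*I*pi/4)   I             exp(I*pi/4)   

Spot check: chi_2(0) = zeta_8^(2*0) = zeta_8^0 = 1.

Working: Z/8Z is abelian, so all 8 irreducible complex representations are 1-dimensional. They are given by chi_k(m) = zeta_8^(k*m) for k = 0,...,7. Row orthogonality: sum_m chi_k(m) conj(chi_l(m)) = 8 * [k = l].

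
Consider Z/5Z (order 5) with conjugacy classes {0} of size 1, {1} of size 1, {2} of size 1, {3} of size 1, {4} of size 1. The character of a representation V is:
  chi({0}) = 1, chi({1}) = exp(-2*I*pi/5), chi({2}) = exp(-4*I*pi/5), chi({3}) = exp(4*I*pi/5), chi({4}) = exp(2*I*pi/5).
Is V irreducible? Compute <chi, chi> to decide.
Irreducible: <chi, chi> = 1.

Why: <chi, chi> = (1/|G|) sum_C |C| * |chi(C)|^2 = (1/5)[1*|1|^2 + 1*|exp(-2*I*pi/5)|^2 + 1*|exp(-4*I*pi/5)|^2 + 1*|exp(4*I*pi/5)|^2 + 1*|exp(2*I*pi/5)|^2]
  = (1/5)[(1) + (1) + (1) + (1) + (1)] = 5/5 = 1.
(Exp terms are combined using exp(i*s)*conj(exp(i*t)) = exp(i*(s-t)), and sums of them are collapsed using the identity that for every m > 1 the m distinct m-th roots of unity sum to 0, e.g. 1 + exp(2*I*pi/3) + exp(-2*I*pi/3) = 0.)
A character is irreducible iff <chi, chi> = 1, so this representation is irreducible.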